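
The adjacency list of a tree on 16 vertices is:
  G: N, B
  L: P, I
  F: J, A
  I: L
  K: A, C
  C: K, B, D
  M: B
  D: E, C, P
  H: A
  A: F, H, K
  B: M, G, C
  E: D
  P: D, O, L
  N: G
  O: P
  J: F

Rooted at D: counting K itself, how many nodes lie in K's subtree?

K's subtree: {K, A, F, H, J}, size 5.

5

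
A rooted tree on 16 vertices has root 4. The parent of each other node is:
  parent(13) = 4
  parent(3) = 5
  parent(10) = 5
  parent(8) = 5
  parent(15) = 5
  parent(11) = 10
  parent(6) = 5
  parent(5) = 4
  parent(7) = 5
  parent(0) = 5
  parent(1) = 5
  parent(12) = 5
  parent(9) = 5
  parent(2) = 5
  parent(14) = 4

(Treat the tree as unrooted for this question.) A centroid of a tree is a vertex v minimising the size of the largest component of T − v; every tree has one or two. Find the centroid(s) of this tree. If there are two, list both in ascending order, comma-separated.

If 5 is removed the pieces have sizes 3, 2, 1, 1, 1, 1, 1, 1, 1, 1, 1, 1, all ≤ ⌊16/2⌋ = 8.
No neighbour of 5 does as well, so 5 is the unique centroid.

5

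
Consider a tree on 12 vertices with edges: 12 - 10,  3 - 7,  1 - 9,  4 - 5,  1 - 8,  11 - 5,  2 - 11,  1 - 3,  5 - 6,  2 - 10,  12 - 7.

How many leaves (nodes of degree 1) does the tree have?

Degree-1 nodes: 4, 6, 8, 9 — 4 of them.

4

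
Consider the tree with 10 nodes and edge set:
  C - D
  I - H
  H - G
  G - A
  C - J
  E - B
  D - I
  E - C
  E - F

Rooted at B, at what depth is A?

7

B – E – C – D – I – H – G – A — 7 edges.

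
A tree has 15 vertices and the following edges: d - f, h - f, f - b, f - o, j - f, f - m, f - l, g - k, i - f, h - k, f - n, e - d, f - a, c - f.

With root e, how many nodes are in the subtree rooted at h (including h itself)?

Descendants of h (including itself): h, k, g. That's 3.

3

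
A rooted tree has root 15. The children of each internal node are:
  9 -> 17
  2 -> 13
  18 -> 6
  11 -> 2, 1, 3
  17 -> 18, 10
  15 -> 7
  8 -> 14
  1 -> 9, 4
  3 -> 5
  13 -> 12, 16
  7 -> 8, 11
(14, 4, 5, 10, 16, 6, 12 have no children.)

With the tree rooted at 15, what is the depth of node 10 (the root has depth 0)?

15 – 7 – 11 – 1 – 9 – 17 – 10 — 6 edges.

6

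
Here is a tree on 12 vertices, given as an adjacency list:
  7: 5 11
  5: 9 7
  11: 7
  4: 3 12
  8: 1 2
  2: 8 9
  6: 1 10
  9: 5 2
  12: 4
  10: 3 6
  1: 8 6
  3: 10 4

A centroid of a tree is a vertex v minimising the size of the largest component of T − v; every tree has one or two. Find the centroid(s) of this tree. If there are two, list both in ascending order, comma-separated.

Removing 1 splits the tree into components of sizes 6, 5; the largest is 6 ≤ ⌊12/2⌋ = 6.
8 is adjacent to 1 and is also a centroid (the largest component after removing it is likewise 6).

1, 8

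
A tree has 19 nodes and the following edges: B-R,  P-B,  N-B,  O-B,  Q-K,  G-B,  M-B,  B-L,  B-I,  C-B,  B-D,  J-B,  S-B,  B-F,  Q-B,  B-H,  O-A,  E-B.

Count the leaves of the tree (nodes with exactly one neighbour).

16

Degree-1 nodes: A, C, D, E, F, G, H, I, J, K, L, M, N, P, R, S — 16 of them.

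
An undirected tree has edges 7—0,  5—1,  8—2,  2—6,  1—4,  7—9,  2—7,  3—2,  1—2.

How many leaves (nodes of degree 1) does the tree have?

Degree-1 nodes: 0, 3, 4, 5, 6, 8, 9 — 7 of them.

7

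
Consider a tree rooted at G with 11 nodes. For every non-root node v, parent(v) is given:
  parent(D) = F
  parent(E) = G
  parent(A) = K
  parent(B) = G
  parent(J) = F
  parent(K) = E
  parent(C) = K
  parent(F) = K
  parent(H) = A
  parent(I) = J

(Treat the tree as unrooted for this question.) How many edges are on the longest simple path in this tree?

6

Starting from I, a farthest node is B at distance 6.
One longest path: I - J - F - K - E - G - B.
So the diameter is 6.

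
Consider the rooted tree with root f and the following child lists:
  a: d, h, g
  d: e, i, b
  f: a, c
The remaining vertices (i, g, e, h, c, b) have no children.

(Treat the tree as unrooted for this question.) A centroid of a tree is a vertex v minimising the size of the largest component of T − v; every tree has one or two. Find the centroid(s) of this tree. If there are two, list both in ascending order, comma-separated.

a

Removing a splits the tree into components of sizes 4, 2, 1, 1; the largest is 4 ≤ ⌊9/2⌋ = 4.
Every other node leaves some component of size > 4, so the centroid is unique.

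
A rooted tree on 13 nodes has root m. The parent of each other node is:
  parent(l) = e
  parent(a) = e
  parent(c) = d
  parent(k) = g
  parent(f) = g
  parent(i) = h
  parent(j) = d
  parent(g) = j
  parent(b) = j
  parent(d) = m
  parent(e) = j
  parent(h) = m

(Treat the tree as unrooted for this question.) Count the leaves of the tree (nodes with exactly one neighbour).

7

Exactly 7 nodes have a single neighbour: a, b, c, f, i, k, l.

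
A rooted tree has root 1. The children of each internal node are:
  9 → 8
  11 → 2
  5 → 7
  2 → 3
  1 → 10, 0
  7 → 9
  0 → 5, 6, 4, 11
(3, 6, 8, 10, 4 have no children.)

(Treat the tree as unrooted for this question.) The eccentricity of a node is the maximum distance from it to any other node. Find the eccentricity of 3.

7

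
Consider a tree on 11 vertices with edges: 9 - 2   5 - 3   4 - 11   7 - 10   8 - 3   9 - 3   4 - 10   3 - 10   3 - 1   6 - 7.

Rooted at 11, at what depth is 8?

Climbing from 8 to the root: 8 → 3 → 10 → 4 → 11. That's 4 steps.

4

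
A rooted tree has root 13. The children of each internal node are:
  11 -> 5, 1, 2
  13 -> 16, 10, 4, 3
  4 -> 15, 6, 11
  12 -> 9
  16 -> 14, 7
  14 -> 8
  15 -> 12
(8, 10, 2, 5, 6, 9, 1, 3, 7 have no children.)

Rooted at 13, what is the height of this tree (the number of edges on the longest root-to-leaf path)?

4

9 sits deepest: 13 → 4 → 15 → 12 → 9 — 4 edges from the root.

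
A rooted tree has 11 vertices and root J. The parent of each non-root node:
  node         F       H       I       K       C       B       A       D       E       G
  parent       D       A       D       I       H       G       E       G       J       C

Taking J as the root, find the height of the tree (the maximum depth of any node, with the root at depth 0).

The longest root-to-leaf path is J – E – A – H – C – G – D – I – K (8 edges).

8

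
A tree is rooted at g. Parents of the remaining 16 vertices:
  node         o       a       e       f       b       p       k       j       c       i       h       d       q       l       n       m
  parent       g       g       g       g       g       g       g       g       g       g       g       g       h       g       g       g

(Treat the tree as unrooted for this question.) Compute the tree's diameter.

A longest path is q - h - g - n, with 3 edges.

3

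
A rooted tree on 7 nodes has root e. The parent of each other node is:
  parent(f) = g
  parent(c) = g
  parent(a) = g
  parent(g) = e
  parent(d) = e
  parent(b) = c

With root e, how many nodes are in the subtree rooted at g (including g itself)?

g's subtree: {g, f, c, a, b}, size 5.

5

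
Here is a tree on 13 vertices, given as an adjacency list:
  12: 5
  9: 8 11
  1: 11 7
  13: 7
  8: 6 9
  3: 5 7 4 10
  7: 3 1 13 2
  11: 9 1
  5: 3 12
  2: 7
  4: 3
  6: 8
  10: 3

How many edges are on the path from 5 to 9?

5

The path is 5 - 3 - 7 - 1 - 11 - 9, which has 5 edges.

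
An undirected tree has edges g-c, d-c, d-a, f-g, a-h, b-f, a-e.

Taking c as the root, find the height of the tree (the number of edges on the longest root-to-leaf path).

3

e sits deepest: c – d – a – e — 3 edges from the root.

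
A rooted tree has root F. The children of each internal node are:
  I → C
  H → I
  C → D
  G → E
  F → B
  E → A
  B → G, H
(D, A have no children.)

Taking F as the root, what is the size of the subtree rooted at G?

3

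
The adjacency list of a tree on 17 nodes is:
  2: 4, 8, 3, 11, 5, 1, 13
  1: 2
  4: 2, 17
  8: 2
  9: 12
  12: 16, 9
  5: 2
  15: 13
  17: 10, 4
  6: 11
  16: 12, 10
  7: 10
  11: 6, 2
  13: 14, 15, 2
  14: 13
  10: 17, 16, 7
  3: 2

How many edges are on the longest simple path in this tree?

8

Starting from 9, a farthest node is 6 at distance 8.
One longest path: 9–12–16–10–17–4–2–11–6.
So the diameter is 8.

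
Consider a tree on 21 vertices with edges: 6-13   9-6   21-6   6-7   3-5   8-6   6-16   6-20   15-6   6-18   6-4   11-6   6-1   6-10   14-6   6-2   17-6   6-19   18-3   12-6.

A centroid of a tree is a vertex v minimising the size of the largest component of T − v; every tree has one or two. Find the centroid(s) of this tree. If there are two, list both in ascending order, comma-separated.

If 6 is removed the pieces have sizes 3, 1, 1, 1, 1, 1, 1, 1, 1, 1, 1, 1, 1, 1, 1, 1, 1, 1, all ≤ ⌊21/2⌋ = 10.
Every other node leaves some component of size > 10, so the centroid is unique.

6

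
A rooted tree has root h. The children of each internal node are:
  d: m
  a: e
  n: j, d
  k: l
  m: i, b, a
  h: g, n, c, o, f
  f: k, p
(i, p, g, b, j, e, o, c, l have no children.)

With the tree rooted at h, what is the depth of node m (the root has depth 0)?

3

Climbing from m to the root: m–d–n–h. That's 3 steps.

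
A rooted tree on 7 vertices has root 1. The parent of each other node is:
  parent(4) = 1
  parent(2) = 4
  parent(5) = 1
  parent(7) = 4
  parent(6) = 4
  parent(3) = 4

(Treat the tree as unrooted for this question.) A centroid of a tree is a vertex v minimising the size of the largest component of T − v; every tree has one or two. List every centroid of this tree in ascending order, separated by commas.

Removing 4 splits the tree into components of sizes 2, 1, 1, 1, 1; the largest is 2 ≤ ⌊7/2⌋ = 3.
Every other node leaves some component of size > 3, so the centroid is unique.

4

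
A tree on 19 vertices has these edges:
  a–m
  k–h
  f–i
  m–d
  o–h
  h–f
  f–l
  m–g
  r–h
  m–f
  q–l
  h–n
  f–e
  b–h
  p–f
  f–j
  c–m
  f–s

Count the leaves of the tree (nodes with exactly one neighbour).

15

Exactly 15 nodes have a single neighbour: a, b, c, d, e, g, i, j, k, n, o, p, q, r, s.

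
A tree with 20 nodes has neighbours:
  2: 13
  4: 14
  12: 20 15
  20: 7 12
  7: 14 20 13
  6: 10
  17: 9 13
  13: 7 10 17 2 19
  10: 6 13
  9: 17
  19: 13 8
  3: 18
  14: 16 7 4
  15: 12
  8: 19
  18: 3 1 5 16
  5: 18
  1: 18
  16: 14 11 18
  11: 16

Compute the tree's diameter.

7

A longest path is 3-18-16-14-7-13-17-9, with 7 edges.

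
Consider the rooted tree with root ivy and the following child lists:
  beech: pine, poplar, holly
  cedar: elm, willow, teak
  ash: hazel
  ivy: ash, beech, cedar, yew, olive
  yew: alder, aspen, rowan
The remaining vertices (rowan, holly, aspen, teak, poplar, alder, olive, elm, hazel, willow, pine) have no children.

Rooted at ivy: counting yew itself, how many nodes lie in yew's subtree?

4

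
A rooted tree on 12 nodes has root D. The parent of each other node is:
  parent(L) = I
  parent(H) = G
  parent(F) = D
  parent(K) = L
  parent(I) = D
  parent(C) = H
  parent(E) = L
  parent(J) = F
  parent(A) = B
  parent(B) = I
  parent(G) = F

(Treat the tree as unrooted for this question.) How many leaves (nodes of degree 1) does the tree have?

Exactly 5 nodes have a single neighbour: A, C, E, J, K.

5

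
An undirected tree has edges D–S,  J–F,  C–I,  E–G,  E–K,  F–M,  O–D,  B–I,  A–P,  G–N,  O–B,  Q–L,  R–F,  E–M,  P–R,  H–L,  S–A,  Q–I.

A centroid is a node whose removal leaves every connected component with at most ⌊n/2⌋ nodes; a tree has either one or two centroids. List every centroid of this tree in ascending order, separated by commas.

Delete A: the remaining components have sizes 9, 9. Max 9 ≤ 9, so A is a centroid.
No neighbour of A does as well, so A is the unique centroid.

A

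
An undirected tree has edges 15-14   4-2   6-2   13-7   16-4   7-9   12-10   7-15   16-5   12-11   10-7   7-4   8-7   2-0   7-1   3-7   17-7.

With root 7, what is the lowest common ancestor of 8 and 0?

8's ancestor chain is 8, 7 and 0's is 0, 2, 4, 7; they first meet at 7.

7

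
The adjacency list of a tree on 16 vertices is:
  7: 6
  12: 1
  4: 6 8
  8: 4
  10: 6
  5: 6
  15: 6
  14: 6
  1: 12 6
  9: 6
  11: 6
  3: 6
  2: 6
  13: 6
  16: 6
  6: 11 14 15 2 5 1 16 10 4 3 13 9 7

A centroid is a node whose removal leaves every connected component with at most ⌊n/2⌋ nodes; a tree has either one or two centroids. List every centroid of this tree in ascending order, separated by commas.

Delete 6: the remaining components have sizes 2, 2, 1, 1, 1, 1, 1, 1, 1, 1, 1, 1, 1. Max 2 ≤ 8, so 6 is a centroid.
Every other node leaves some component of size > 8, so the centroid is unique.

6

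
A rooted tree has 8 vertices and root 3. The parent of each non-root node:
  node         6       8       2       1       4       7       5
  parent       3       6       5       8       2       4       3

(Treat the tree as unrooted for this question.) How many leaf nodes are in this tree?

The leaves are 1, 7.
That is 2 leaves.

2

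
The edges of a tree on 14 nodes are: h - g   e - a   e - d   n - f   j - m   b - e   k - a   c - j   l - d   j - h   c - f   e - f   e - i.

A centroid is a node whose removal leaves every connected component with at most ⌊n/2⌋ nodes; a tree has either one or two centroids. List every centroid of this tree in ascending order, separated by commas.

e, f

Removing f splits the tree into components of sizes 7, 5, 1; the largest is 7 ≤ ⌊14/2⌋ = 7.
Its neighbour e also leaves a largest component of size 7, so both are centroids.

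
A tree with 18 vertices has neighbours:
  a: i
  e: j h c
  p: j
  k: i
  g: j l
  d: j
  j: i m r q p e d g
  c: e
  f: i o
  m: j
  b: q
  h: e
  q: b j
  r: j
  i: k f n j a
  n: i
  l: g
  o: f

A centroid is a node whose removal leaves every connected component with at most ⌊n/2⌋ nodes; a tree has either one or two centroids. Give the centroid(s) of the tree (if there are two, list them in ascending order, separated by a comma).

j

Delete j: the remaining components have sizes 6, 3, 2, 2, 1, 1, 1, 1. Max 6 ≤ 9, so j is a centroid.
Every other node leaves some component of size > 9, so the centroid is unique.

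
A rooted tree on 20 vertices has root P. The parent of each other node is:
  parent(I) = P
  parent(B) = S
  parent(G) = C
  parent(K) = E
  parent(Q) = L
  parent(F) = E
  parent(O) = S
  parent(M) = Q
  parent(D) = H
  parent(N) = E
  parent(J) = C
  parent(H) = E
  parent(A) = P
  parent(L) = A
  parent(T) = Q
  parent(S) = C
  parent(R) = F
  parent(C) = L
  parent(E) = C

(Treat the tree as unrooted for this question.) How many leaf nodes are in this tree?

Exactly 11 nodes have a single neighbour: B, D, G, I, J, K, M, N, O, R, T.

11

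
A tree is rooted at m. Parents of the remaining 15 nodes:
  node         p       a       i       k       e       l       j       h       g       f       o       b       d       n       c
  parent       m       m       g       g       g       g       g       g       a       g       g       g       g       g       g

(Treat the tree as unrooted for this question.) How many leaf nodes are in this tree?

Exactly 13 nodes have a single neighbour: b, c, d, e, f, h, i, j, k, l, n, o, p.

13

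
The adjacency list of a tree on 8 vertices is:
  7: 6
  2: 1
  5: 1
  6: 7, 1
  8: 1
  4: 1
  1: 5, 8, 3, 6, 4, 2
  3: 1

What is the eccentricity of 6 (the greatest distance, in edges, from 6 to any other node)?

The node farthest from 6 is 4 (5, 3, 8, 2 also at distance 2), via 6 – 1 – 4 — 2 edges.

2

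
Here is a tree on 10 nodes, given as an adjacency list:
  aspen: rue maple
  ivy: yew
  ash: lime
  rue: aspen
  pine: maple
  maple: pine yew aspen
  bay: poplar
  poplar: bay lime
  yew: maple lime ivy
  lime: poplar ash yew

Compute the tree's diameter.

Starting from rue, a farthest node is bay at distance 6.
One longest path: rue - aspen - maple - yew - lime - poplar - bay.
So the diameter is 6.

6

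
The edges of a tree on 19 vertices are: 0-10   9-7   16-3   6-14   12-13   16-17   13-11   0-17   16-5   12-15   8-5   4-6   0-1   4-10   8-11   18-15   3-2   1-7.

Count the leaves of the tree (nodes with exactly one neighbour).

Exactly 4 nodes have a single neighbour: 2, 9, 14, 18.

4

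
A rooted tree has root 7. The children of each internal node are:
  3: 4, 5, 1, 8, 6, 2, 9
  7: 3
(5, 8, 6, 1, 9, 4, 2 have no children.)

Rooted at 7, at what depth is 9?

2

7 – 3 – 9 — 2 edges.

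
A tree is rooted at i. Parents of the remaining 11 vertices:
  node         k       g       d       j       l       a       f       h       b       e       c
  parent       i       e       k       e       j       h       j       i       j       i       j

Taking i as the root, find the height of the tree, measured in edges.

c sits deepest: i → e → j → c — 3 edges from the root.

3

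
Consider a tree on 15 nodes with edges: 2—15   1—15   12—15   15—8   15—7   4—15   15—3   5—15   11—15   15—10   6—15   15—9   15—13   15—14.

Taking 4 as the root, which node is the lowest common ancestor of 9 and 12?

9's ancestor chain is 9, 15, 4 and 12's is 12, 15, 4; they first meet at 15.

15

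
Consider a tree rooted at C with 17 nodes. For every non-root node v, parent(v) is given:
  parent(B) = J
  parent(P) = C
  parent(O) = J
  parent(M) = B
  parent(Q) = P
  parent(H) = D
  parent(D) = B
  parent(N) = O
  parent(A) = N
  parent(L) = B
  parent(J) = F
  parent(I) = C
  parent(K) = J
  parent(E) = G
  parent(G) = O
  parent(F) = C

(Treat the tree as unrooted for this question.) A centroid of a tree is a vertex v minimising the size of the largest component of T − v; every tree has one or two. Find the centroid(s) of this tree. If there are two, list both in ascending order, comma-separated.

If J is removed the pieces have sizes 5, 5, 5, 1, all ≤ ⌊17/2⌋ = 8.
Every other node leaves some component of size > 8, so the centroid is unique.

J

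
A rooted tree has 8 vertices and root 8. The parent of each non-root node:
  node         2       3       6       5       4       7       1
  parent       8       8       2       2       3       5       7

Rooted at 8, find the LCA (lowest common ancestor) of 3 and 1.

8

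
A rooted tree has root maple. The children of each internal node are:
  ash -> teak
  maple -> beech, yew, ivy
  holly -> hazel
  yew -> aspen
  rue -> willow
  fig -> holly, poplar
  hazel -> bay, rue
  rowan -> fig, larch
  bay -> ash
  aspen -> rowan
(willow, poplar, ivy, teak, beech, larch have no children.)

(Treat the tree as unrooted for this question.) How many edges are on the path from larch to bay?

5

Walking from larch: larch – rowan – fig – holly – hazel – bay. Length 5.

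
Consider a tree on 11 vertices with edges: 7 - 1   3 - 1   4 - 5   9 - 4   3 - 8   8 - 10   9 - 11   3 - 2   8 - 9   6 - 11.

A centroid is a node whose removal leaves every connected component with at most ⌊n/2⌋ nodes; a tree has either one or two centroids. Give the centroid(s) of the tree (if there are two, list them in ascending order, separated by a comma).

8

Delete 8: the remaining components have sizes 5, 4, 1. Max 5 ≤ 5, so 8 is a centroid.
Every other node leaves some component of size > 5, so the centroid is unique.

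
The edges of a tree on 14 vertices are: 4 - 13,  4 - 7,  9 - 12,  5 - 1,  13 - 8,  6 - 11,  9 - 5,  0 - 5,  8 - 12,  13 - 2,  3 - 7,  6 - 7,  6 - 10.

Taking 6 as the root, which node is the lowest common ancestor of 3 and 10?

6

Path 3→root: 3 7 6; path 10→root: 10 6.
First common node: 6.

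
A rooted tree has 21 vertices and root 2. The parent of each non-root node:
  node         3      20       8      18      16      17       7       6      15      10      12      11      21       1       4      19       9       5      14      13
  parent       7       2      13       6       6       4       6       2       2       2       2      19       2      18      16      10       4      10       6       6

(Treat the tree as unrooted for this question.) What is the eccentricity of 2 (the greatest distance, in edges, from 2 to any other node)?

The node farthest from 2 is 17 (9 also at distance 4), via 2-6-16-4-17 — 4 edges.

4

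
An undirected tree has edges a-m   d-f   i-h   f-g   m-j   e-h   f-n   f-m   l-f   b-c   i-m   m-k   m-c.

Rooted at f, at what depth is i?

2

f → m → i — 2 edges.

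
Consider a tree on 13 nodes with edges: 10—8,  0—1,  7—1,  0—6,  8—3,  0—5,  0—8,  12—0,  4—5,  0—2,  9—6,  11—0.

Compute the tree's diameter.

4

Starting from 4, a farthest node is 7 at distance 4.
One longest path: 4 - 5 - 0 - 1 - 7.
So the diameter is 4.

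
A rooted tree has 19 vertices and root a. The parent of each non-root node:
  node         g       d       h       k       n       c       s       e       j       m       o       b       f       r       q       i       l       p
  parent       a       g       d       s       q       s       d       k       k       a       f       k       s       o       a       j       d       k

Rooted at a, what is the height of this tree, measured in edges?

6

The longest root-to-leaf path is a – g – d – s – f – o – r (6 edges).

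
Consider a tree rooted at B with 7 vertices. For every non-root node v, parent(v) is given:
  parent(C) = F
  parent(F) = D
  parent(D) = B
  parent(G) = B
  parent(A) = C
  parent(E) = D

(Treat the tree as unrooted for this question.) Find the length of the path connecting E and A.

4

The path is E–D–F–C–A, which has 4 edges.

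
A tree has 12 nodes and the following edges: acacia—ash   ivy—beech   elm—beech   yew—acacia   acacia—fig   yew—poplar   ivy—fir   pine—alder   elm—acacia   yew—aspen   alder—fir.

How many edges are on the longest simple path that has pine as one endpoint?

8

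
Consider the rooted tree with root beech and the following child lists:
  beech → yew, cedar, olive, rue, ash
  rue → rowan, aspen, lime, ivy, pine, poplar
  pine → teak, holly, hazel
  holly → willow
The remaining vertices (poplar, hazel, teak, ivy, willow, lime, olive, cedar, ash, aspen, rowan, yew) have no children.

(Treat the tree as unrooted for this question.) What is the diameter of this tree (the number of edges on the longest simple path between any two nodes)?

5

Starting from willow, a farthest node is olive at distance 5.
One longest path: willow - holly - pine - rue - beech - olive.
So the diameter is 5.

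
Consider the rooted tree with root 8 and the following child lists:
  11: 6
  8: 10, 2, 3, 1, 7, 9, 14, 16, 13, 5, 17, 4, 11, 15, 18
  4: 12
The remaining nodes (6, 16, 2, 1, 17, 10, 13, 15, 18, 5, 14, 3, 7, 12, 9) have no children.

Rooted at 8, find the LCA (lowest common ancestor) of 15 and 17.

8

15's ancestor chain is 15, 8 and 17's is 17, 8; they first meet at 8.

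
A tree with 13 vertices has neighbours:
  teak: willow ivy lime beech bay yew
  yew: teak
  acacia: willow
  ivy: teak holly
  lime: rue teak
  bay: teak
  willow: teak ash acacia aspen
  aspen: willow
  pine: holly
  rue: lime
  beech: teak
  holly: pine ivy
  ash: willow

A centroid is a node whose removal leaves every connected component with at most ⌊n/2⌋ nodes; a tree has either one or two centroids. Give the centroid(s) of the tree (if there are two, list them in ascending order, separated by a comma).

Delete teak: the remaining components have sizes 4, 3, 2, 1, 1, 1. Max 4 ≤ 6, so teak is a centroid.
No neighbour of teak does as well, so teak is the unique centroid.

teak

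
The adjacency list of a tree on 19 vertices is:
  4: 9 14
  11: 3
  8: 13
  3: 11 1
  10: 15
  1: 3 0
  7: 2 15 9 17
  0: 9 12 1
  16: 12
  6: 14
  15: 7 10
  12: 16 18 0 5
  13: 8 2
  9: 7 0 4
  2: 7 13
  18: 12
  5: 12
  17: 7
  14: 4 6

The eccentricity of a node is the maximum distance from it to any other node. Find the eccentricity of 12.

6

The node farthest from 12 is 8, via 12–0–9–7–2–13–8 — 6 edges.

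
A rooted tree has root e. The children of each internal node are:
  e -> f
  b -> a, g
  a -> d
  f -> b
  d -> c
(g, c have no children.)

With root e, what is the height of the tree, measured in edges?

A deepest node is c, reached by e → f → b → a → d → c.
That path has 5 edges, so the height is 5.

5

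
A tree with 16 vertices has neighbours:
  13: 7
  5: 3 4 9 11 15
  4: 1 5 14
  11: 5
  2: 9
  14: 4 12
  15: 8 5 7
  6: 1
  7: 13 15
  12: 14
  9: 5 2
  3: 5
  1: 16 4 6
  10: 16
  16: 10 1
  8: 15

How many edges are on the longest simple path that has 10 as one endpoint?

A farthest node from 10 is 13.
The path 10–16–1–4–5–15–7–13 has 7 edges.

7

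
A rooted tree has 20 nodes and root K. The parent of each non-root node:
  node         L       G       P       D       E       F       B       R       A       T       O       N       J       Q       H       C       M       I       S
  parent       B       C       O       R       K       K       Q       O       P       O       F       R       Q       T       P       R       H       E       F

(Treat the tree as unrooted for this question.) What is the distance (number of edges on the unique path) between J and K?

Walking from J: J–Q–T–O–F–K. Length 5.

5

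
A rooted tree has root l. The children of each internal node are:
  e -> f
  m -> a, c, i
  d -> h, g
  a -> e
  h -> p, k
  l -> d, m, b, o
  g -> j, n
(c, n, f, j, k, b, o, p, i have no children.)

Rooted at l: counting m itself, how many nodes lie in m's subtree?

6

The subtree rooted at m contains: m, c, a, i, e, f — 6 nodes.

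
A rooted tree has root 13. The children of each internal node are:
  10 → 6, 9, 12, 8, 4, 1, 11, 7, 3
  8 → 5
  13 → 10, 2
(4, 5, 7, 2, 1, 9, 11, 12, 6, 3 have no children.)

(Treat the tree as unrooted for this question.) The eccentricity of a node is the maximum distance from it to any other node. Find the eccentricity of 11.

3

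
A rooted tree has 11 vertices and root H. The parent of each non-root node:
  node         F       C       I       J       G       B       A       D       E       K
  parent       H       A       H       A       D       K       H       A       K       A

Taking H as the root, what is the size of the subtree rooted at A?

The subtree rooted at A contains: A, J, K, D, C, E, B, G — 8 nodes.

8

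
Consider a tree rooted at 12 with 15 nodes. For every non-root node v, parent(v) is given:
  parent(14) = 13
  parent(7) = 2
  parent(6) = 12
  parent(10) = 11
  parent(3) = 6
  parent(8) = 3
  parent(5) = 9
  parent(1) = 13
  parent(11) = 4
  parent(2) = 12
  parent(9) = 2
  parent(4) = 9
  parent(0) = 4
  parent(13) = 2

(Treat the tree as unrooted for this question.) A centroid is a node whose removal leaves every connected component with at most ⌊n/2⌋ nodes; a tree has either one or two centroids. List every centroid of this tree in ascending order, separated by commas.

2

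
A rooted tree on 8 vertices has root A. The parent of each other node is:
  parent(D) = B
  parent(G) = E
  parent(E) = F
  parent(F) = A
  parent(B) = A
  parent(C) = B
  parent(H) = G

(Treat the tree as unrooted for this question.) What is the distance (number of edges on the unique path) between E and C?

E–F–A–B–C: 4 edges.

4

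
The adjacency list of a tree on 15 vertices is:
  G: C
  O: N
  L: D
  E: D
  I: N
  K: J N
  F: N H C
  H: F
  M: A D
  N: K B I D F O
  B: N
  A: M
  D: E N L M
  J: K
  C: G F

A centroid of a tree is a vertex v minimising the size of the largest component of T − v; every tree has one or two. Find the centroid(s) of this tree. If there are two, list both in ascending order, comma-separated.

N

Delete N: the remaining components have sizes 5, 4, 2, 1, 1, 1. Max 5 ≤ 7, so N is a centroid.
Every other node leaves some component of size > 7, so the centroid is unique.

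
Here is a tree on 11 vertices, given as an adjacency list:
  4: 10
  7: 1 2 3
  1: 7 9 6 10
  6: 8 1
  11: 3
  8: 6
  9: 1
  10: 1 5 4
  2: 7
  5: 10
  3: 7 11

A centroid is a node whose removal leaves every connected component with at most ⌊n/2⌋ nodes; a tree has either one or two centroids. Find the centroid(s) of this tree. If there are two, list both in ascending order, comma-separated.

If 1 is removed the pieces have sizes 4, 3, 2, 1, all ≤ ⌊11/2⌋ = 5.
No neighbour of 1 does as well, so 1 is the unique centroid.

1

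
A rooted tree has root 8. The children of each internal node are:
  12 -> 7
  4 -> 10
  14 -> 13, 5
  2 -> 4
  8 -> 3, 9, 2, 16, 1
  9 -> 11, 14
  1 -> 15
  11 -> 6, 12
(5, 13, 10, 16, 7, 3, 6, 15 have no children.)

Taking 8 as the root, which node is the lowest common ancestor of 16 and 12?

Path 16→root: 16 8; path 12→root: 12 11 9 8.
First common node: 8.

8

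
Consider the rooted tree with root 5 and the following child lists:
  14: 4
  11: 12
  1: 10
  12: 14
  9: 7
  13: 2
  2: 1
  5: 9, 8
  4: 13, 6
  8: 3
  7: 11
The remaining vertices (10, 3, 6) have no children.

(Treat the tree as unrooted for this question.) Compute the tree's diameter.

BFS from 3 reaches 10 last, at distance 12; BFS from 10 confirms no node is farther.
Path: 3-8-5-9-7-11-12-14-4-13-2-1-10.

12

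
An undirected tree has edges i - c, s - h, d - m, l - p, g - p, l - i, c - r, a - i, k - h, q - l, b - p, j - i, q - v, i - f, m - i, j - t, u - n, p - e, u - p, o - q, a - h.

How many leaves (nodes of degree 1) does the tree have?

12

Exactly 12 nodes have a single neighbour: b, d, e, f, g, k, n, o, r, s, t, v.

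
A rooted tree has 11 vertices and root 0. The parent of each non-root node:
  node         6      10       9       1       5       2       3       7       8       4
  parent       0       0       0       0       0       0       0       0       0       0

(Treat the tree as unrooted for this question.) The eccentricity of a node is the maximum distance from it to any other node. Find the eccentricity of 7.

2

The node farthest from 7 is 1 (6, 3, 9, 10, 8, 5, 2, 4 also at distance 2), via 7–0–1 — 2 edges.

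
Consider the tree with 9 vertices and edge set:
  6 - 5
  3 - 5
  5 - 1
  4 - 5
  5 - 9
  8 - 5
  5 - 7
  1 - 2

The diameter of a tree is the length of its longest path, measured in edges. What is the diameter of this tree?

Starting from 2, a farthest node is 8 at distance 3.
One longest path: 2–1–5–8.
So the diameter is 3.

3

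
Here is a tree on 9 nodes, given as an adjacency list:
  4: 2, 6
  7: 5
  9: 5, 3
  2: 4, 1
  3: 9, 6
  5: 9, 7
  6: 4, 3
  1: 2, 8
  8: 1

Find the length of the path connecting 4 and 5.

4

Walking from 4: 4–6–3–9–5. Length 4.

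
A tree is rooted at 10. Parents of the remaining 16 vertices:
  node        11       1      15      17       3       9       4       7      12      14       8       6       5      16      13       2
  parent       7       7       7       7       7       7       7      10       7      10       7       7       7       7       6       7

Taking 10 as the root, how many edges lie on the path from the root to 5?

2

10–7–5 — 2 edges.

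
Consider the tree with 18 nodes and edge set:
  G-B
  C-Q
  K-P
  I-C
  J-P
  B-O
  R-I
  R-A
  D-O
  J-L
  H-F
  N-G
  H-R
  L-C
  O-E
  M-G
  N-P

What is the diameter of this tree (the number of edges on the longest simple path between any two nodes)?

12

Starting from D, a farthest node is F at distance 12.
One longest path: D–O–B–G–N–P–J–L–C–I–R–H–F.
So the diameter is 12.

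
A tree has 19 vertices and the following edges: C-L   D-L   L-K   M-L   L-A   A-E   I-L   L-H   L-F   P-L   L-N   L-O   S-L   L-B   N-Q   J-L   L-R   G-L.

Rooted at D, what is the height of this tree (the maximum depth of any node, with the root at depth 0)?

3

E sits deepest: D–L–A–E — 3 edges from the root.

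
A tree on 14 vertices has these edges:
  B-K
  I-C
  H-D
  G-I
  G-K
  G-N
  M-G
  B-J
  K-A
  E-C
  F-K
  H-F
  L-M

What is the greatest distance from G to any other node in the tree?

A farthest node from G is D.
The path G-K-F-H-D has 4 edges.

4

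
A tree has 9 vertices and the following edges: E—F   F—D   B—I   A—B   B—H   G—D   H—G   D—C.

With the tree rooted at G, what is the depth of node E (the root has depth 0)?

Climbing from E to the root: E–F–D–G. That's 3 steps.

3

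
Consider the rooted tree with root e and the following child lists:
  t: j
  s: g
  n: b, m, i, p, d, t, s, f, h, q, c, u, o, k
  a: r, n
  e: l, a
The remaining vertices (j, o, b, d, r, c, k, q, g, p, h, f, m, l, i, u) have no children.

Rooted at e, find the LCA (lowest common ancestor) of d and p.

n

Ancestors of d (toward the root): d, n, a, e.
Ancestors of p: p, n, a, e.
The deepest node appearing in both lists is n.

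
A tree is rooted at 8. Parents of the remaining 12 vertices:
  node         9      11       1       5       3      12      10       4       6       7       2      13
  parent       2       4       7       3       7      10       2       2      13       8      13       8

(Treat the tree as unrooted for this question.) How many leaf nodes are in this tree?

6

Degree-1 nodes: 1, 5, 6, 9, 11, 12 — 6 of them.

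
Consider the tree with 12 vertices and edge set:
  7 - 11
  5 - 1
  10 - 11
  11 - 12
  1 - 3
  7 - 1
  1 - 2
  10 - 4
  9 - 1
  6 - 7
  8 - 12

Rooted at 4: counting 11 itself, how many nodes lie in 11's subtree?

10

Descendants of 11 (including itself): 11, 7, 12, 1, 6, 8, 5, 3, 9, 2. That's 10.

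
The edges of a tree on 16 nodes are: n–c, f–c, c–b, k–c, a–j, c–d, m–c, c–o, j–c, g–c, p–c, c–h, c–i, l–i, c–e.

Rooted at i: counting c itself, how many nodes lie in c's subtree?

14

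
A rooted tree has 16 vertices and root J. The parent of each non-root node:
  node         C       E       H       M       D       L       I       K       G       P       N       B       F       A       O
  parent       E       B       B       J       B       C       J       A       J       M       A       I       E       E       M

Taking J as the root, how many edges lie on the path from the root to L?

Climbing from L to the root: L → C → E → B → I → J. That's 5 steps.

5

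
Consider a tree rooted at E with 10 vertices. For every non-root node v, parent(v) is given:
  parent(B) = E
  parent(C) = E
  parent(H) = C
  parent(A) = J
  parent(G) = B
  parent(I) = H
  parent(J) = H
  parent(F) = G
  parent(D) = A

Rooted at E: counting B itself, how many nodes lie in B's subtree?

3

The subtree rooted at B contains: B, G, F — 3 nodes.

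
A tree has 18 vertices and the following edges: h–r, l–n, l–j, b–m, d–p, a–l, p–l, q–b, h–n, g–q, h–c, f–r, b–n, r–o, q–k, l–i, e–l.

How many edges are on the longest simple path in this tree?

6

BFS from k reaches d last, at distance 6; BFS from d confirms no node is farther.
Path: k – q – b – n – l – p – d.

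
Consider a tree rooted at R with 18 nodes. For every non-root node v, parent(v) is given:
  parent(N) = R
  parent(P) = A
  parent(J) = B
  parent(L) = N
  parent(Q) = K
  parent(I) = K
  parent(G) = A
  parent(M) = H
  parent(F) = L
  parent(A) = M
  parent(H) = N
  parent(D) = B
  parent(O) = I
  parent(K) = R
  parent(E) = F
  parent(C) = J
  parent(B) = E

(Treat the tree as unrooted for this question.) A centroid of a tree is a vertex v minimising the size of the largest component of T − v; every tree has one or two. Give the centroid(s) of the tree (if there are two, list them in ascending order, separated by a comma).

N

If N is removed the pieces have sizes 7, 5, 5, all ≤ ⌊18/2⌋ = 9.
Every other node leaves some component of size > 9, so the centroid is unique.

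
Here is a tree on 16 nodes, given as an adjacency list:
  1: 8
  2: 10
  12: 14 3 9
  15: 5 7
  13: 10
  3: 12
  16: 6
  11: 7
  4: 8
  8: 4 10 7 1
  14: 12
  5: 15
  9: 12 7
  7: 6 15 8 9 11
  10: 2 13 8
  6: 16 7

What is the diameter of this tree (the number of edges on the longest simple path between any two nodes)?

A longest path is 14-12-9-7-8-10-13, with 6 edges.

6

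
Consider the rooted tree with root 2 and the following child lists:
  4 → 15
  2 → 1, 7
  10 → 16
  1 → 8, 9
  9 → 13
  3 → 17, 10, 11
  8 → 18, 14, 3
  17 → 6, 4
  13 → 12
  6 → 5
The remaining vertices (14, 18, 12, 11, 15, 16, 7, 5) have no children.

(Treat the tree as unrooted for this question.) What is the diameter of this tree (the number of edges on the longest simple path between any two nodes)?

Starting from 12, a farthest node is 15 at distance 8.
One longest path: 12 - 13 - 9 - 1 - 8 - 3 - 17 - 4 - 15.
So the diameter is 8.

8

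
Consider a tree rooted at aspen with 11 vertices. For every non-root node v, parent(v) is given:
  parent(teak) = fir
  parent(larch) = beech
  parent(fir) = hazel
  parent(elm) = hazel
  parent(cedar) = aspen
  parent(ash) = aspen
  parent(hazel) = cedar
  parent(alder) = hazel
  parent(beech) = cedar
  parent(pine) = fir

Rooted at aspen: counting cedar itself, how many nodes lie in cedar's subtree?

9

The subtree rooted at cedar contains: cedar, hazel, beech, elm, fir, alder, larch, pine, teak — 9 nodes.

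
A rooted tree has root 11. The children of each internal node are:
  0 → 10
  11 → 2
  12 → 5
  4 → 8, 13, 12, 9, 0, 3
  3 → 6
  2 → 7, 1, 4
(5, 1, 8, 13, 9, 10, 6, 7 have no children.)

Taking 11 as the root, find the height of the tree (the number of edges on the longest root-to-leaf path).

4

6 sits deepest: 11–2–4–3–6 — 4 edges from the root.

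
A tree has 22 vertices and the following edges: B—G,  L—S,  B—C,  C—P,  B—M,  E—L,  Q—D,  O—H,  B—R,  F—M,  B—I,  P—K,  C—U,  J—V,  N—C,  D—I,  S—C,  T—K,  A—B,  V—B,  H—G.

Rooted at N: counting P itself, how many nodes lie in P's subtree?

3

Descendants of P (including itself): P, K, T. That's 3.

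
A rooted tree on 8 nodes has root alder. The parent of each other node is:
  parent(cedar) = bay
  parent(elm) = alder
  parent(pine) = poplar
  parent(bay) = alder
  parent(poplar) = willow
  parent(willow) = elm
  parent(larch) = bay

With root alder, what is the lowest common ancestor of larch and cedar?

Ancestors of larch (toward the root): larch, bay, alder.
Ancestors of cedar: cedar, bay, alder.
The deepest node appearing in both lists is bay.

bay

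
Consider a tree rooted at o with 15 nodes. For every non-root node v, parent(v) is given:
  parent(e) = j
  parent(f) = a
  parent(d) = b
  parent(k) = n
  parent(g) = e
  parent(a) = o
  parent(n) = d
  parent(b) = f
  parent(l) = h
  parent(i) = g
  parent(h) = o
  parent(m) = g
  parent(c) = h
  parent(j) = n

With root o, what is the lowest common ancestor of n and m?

Ancestors of n (toward the root): n, d, b, f, a, o.
Ancestors of m: m, g, e, j, n, d, b, f, a, o.
The deepest node appearing in both lists is n.

n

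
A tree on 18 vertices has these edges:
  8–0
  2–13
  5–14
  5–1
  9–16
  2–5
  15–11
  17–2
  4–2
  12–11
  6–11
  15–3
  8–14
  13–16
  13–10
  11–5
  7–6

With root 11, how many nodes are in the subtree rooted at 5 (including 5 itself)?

12

Descendants of 5 (including itself): 5, 2, 14, 1, 13, 17, 4, 8, 16, 10, 0, 9. That's 12.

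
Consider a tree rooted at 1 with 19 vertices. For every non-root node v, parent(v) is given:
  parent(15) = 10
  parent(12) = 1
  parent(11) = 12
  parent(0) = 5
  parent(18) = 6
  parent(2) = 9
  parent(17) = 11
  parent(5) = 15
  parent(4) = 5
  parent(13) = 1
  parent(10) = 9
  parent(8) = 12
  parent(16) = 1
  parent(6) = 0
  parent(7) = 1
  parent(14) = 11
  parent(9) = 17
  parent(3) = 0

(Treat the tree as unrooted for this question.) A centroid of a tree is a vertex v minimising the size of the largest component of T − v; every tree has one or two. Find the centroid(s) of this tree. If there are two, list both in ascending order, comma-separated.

Removing 9 splits the tree into components of sizes 9, 8, 1; the largest is 9 ≤ ⌊19/2⌋ = 9.
No neighbour of 9 does as well, so 9 is the unique centroid.

9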